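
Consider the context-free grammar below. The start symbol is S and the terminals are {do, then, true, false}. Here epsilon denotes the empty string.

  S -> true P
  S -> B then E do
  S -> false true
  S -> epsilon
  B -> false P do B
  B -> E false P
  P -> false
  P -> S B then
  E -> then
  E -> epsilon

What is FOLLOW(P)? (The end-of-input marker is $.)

FIRST(E): from E->then we get {then}; from E->epsilon we get {epsilon}. So FIRST(E) = {epsilon, then}.
FIRST(B): from B->false P do B we get {false}; from B->E false P we get {false, then}. So FIRST(B) = {false, then}.
FIRST(S): from S->true P we get {true}; from S->B then E do we get {false, then}; from S->false true we get {false}; from S->epsilon we get {epsilon}. So FIRST(S) = {epsilon, false, then, true}.
FIRST(P): from P->false we get {false}; from P->S B then we get {false, then, true}. So FIRST(P) = {false, then, true}.
FOLLOW(S) includes $ since S is the start symbol.
FOLLOW(S): in P->S B then, S is followed by B then with FIRST {false, then}. Thus FOLLOW(S) = {$, false, then}.
FOLLOW(B): in S->B then E do, B is followed by then E do with FIRST {then}; in B->false P do B, the suffix after B is empty (adds nothing new); in P->S B then, B is followed by then with FIRST {then}. Thus FOLLOW(B) = {then}.
FOLLOW(P): in S->true P, the suffix after P is empty, so FOLLOW(P) ⊇ FOLLOW(S) = {$, false, then}; in B->false P do B, P is followed by do B with FIRST {do}; in B->E false P, the suffix after P is empty, so FOLLOW(P) ⊇ FOLLOW(B) = {then}. Thus FOLLOW(P) = {$, do, false, then}.
FOLLOW(E): in S->B then E do, E is followed by do with FIRST {do}; in B->E false P, E is followed by false P with FIRST {false}. Thus FOLLOW(E) = {do, false}.

{$, do, false, then}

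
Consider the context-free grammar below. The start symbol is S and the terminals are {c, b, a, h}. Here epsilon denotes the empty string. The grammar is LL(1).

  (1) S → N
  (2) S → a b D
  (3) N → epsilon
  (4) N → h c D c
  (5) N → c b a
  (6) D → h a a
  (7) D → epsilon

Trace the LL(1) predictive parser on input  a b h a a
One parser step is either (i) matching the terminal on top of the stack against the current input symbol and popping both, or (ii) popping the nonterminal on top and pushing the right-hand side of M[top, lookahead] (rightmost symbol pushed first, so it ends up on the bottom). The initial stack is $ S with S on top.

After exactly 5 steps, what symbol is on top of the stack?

step 1: stack=$ S  input=a b h a a $  — expand S → a b D
step 2: stack=$ D b a  input=a b h a a $  — match a
step 3: stack=$ D b  input=b h a a $  — match b
step 4: stack=$ D  input=h a a $  — expand D → h a a
step 5: stack=$ a a h  input=h a a $  — match h
Stack after step 5: $ a a (top = a).

a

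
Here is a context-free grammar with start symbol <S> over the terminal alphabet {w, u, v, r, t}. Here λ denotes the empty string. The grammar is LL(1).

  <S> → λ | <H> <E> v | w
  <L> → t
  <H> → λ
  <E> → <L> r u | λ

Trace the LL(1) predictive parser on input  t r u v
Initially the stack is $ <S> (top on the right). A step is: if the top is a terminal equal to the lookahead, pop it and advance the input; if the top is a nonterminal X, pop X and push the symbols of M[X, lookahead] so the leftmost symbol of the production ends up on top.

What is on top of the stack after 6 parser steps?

u

step 1: stack=$ <S>  input=t r u v $  — expand <S> → <H> <E> v
step 2: stack=$ v <E> <H>  input=t r u v $  — expand <H> → λ
step 3: stack=$ v <E>  input=t r u v $  — expand <E> → <L> r u
step 4: stack=$ v u r <L>  input=t r u v $  — expand <L> → t
step 5: stack=$ v u r t  input=t r u v $  — match t
step 6: stack=$ v u r  input=r u v $  — match r
Stack after step 6: $ v u (top = u).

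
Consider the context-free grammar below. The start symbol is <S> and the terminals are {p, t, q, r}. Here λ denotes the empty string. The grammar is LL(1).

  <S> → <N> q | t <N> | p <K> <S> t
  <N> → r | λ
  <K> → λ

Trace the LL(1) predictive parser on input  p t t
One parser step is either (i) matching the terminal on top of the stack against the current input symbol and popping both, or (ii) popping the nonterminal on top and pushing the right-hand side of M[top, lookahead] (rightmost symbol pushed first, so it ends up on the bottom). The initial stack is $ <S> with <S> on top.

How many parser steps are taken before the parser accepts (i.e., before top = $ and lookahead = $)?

7

step 1: stack=$ <S>  input=p t t $  — expand <S> → p <K> <S> t
step 2: stack=$ t <S> <K> p  input=p t t $  — match p
step 3: stack=$ t <S> <K>  input=t t $  — expand <K> → λ
step 4: stack=$ t <S>  input=t t $  — expand <S> → t <N>
step 5: stack=$ t <N> t  input=t t $  — match t
step 6: stack=$ t <N>  input=t $  — expand <N> → λ
step 7: stack=$ t  input=t $  — match t
Accept reached after 7 steps.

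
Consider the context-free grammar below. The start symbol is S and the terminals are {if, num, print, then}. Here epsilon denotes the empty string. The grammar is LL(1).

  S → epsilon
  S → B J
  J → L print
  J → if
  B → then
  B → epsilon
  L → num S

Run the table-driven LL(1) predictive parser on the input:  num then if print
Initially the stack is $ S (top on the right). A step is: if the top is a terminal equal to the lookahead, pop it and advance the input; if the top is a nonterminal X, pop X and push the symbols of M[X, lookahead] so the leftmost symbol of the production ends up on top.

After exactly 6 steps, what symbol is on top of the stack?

B

step 1: stack=$ S  input=num then if print $  — expand S → B J
step 2: stack=$ J B  input=num then if print $  — expand B → epsilon
step 3: stack=$ J  input=num then if print $  — expand J → L print
step 4: stack=$ print L  input=num then if print $  — expand L → num S
step 5: stack=$ print S num  input=num then if print $  — match num
step 6: stack=$ print S  input=then if print $  — expand S → B J
Stack after step 6: $ print J B (top = B).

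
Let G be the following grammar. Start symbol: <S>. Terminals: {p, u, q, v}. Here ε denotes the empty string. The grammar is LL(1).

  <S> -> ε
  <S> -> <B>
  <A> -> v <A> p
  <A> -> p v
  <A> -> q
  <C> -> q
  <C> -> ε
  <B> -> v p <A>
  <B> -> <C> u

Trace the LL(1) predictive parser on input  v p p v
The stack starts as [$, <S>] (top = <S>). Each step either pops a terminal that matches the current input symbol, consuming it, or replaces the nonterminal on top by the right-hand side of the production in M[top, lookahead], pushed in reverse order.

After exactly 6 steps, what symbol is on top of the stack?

     Stack      Input      Action
  1  $ <S>      v p p v $  expand <S> -> <B>
  2  $ <B>      v p p v $  expand <B> -> v p <A>
  3  $ <A> p v  v p p v $  match v
  4  $ <A> p    p p v $    match p
  5  $ <A>      p v $      expand <A> -> p v
  6  $ v p      p v $      match p
Stack after step 6: $ v (top = v).

v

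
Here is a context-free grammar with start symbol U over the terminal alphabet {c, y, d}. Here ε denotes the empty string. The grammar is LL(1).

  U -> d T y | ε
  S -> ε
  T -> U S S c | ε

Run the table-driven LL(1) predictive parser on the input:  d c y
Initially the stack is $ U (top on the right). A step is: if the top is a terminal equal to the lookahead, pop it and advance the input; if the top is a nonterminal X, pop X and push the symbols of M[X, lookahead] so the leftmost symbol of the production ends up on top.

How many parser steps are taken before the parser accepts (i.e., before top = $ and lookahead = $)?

step 1: stack=$ U  input=d c y $  — expand U -> d T y
step 2: stack=$ y T d  input=d c y $  — match d
step 3: stack=$ y T  input=c y $  — expand T -> U S S c
step 4: stack=$ y c S S U  input=c y $  — expand U -> ε
step 5: stack=$ y c S S  input=c y $  — expand S -> ε
step 6: stack=$ y c S  input=c y $  — expand S -> ε
step 7: stack=$ y c  input=c y $  — match c
step 8: stack=$ y  input=y $  — match y
Accept reached after 8 steps.

8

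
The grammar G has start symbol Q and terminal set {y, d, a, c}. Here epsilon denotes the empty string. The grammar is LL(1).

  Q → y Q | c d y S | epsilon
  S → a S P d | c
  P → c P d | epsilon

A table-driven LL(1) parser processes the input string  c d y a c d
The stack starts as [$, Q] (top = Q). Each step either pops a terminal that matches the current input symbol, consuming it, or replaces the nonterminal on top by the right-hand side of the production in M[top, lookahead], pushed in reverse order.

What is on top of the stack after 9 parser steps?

step 1: stack=$ Q  input=c d y a c d $  — expand Q → c d y S
step 2: stack=$ S y d c  input=c d y a c d $  — match c
step 3: stack=$ S y d  input=d y a c d $  — match d
step 4: stack=$ S y  input=y a c d $  — match y
step 5: stack=$ S  input=a c d $  — expand S → a S P d
step 6: stack=$ d P S a  input=a c d $  — match a
step 7: stack=$ d P S  input=c d $  — expand S → c
step 8: stack=$ d P c  input=c d $  — match c
step 9: stack=$ d P  input=d $  — expand P → epsilon
Stack after step 9: $ d (top = d).

d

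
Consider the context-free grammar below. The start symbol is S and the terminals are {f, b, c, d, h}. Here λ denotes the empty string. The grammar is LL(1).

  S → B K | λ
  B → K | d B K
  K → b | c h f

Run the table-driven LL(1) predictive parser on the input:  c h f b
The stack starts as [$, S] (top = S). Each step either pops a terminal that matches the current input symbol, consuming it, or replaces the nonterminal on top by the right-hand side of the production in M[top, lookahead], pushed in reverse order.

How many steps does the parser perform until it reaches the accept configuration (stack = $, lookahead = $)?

     Stack      Input      Action
  1  $ S        c h f b $  expand S → B K
  2  $ K B      c h f b $  expand B → K
  3  $ K K      c h f b $  expand K → c h f
  4  $ K f h c  c h f b $  match c
  5  $ K f h    h f b $    match h
  6  $ K f      f b $      match f
  7  $ K        b $        expand K → b
  8  $ b        b $        match b
Accept reached after 8 steps.

8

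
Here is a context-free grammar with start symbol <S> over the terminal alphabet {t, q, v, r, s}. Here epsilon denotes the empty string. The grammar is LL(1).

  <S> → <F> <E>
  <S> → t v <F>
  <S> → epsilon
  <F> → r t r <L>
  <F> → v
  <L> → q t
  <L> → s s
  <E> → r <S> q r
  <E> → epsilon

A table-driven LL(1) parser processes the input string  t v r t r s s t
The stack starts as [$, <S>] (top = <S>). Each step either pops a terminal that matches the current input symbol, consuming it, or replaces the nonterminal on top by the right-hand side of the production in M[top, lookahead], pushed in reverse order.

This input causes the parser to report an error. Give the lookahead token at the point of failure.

t

      Stack        Input              Action
   1  $ <S>        t v r t r s s t $  expand <S> → t v <F>
   2  $ <F> v t    t v r t r s s t $  match t
   3  $ <F> v      v r t r s s t $    match v
   4  $ <F>        r t r s s t $      expand <F> → r t r <L>
   5  $ <L> r t r  r t r s s t $      match r
   6  $ <L> r t    t r s s t $        match t
   7  $ <L> r      r s s t $          match r
   8  $ <L>        s s t $            expand <L> → s s
   9  $ s s        s s t $            match s
  10  $ s          s t $              match s
  11  $            t $                error: stack empty but input remains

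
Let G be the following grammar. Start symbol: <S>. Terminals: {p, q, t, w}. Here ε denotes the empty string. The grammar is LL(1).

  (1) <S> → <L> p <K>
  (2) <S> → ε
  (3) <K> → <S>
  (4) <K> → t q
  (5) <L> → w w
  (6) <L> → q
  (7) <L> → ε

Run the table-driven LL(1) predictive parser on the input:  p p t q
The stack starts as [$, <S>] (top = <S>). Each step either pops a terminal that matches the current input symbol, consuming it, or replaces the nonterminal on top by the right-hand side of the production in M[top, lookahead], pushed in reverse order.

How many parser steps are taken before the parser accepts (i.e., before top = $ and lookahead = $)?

step 1: stack=$ <S>  input=p p t q $  — expand <S> → <L> p <K>
step 2: stack=$ <K> p <L>  input=p p t q $  — expand <L> → ε
step 3: stack=$ <K> p  input=p p t q $  — match p
step 4: stack=$ <K>  input=p t q $  — expand <K> → <S>
step 5: stack=$ <S>  input=p t q $  — expand <S> → <L> p <K>
step 6: stack=$ <K> p <L>  input=p t q $  — expand <L> → ε
step 7: stack=$ <K> p  input=p t q $  — match p
step 8: stack=$ <K>  input=t q $  — expand <K> → t q
step 9: stack=$ q t  input=t q $  — match t
step 10: stack=$ q  input=q $  — match q
Accept reached after 10 steps.

10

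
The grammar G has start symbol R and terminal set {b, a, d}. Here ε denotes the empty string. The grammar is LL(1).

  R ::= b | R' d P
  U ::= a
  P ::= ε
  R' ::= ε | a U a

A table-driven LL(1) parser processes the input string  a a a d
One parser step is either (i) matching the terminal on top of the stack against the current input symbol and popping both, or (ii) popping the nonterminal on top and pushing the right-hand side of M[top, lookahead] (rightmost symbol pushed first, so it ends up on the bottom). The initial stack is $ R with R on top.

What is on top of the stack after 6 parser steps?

step 1: stack=$ R  input=a a a d $  — expand R ::= R' d P
step 2: stack=$ P d R'  input=a a a d $  — expand R' ::= a U a
step 3: stack=$ P d a U a  input=a a a d $  — match a
step 4: stack=$ P d a U  input=a a d $  — expand U ::= a
step 5: stack=$ P d a a  input=a a d $  — match a
step 6: stack=$ P d a  input=a d $  — match a
Stack after step 6: $ P d (top = d).

d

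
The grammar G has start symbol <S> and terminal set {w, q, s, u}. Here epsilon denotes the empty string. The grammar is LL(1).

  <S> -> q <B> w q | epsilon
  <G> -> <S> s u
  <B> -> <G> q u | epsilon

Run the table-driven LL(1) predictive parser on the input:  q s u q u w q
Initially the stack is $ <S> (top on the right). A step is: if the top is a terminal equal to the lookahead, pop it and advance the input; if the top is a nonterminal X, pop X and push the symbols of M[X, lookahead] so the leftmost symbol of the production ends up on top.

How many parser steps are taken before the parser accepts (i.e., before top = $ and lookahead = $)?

11

step 1: stack=$ <S>  input=q s u q u w q $  — expand <S> -> q <B> w q
step 2: stack=$ q w <B> q  input=q s u q u w q $  — match q
step 3: stack=$ q w <B>  input=s u q u w q $  — expand <B> -> <G> q u
step 4: stack=$ q w u q <G>  input=s u q u w q $  — expand <G> -> <S> s u
step 5: stack=$ q w u q u s <S>  input=s u q u w q $  — expand <S> -> epsilon
step 6: stack=$ q w u q u s  input=s u q u w q $  — match s
step 7: stack=$ q w u q u  input=u q u w q $  — match u
step 8: stack=$ q w u q  input=q u w q $  — match q
step 9: stack=$ q w u  input=u w q $  — match u
step 10: stack=$ q w  input=w q $  — match w
step 11: stack=$ q  input=q $  — match q
Accept reached after 11 steps.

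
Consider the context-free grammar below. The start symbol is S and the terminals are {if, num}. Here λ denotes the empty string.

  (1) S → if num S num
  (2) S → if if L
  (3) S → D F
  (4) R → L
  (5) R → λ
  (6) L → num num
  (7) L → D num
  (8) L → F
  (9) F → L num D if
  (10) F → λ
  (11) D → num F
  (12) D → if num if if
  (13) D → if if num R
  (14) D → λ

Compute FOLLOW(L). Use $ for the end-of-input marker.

{$, if, num}

FIRST(D): from D→num F we get {num}; from D→if num if if we get {if}; from D→if if num R we get {if}; from D→λ we get {λ}. So FIRST(D) = {λ, if, num}.
FIRST(S): from S→if num S num we get {if}; from S→if if L we get {if}; from S→D F we get {λ, if, num}. So FIRST(S) = {λ, if, num}.
FIRST(R): from R→L we get {λ, if, num}; from R→λ we get {λ}. So FIRST(R) = {λ, if, num}.
FIRST(L): from L→num num we get {num}; from L→D num we get {if, num}; from L→F we get {λ, if, num}. So FIRST(L) = {λ, if, num}.
FIRST(F): from F→L num D if we get {if, num}; from F→λ we get {λ}. So FIRST(F) = {λ, if, num}.
FOLLOW(S) includes $ since S is the start symbol.
FOLLOW(S): in S→if num S num, S is followed by num with FIRST {num}. Thus FOLLOW(S) = {$, num}.
FOLLOW(D): in S→D F, D is followed by F with FIRST {λ, if, num}; in S→D F, the suffix after D is nullable, so FOLLOW(D) ⊇ FOLLOW(S) = {$, num}; in L→D num, D is followed by num with FIRST {num}; in F→L num D if, D is followed by if with FIRST {if}. Thus FOLLOW(D) = {$, if, num}.
FOLLOW(R): in D→if if num R, the suffix after R is empty, so FOLLOW(R) ⊇ FOLLOW(D) = {$, if, num}. Thus FOLLOW(R) = {$, if, num}.
FOLLOW(L): in S→if if L, the suffix after L is empty, so FOLLOW(L) ⊇ FOLLOW(S) = {$, num}; in R→L, the suffix after L is empty, so FOLLOW(L) ⊇ FOLLOW(R) = {$, if, num}; in F→L num D if, L is followed by num D if with FIRST {num}. Thus FOLLOW(L) = {$, if, num}.
FOLLOW(F): in S→D F, the suffix after F is empty, so FOLLOW(F) ⊇ FOLLOW(S) = {$, num}; in L→F, the suffix after F is empty, so FOLLOW(F) ⊇ FOLLOW(L) = {$, if, num}; in D→num F, the suffix after F is empty, so FOLLOW(F) ⊇ FOLLOW(D) = {$, if, num}. Thus FOLLOW(F) = {$, if, num}.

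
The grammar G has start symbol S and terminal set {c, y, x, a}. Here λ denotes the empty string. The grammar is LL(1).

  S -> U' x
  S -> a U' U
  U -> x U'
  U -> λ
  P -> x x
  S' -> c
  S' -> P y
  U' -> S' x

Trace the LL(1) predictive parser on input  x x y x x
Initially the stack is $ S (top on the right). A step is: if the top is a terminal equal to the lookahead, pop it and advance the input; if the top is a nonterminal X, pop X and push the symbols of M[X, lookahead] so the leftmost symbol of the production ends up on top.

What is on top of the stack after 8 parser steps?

     Stack        Input        Action
  1  $ S          x x y x x $  expand S -> U' x
  2  $ x U'       x x y x x $  expand U' -> S' x
  3  $ x x S'     x x y x x $  expand S' -> P y
  4  $ x x y P    x x y x x $  expand P -> x x
  5  $ x x y x x  x x y x x $  match x
  6  $ x x y x    x y x x $    match x
  7  $ x x y      y x x $      match y
  8  $ x x        x x $        match x
Stack after step 8: $ x (top = x).

x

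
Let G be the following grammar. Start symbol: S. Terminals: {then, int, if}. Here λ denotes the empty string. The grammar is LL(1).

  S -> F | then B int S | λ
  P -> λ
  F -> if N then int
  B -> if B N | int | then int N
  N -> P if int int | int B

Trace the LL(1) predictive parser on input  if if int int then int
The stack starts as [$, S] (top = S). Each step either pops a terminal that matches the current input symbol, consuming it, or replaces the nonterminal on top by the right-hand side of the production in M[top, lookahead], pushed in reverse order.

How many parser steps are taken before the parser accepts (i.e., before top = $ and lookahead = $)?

10

      Stack                    Input                     Action
   1  $ S                      if if int int then int $  expand S -> F
   2  $ F                      if if int int then int $  expand F -> if N then int
   3  $ int then N if          if if int int then int $  match if
   4  $ int then N             if int int then int $     expand N -> P if int int
   5  $ int then int int if P  if int int then int $     expand P -> λ
   6  $ int then int int if    if int int then int $     match if
   7  $ int then int int       int int then int $        match int
   8  $ int then int           int then int $            match int
   9  $ int then               then int $                match then
  10  $ int                    int $                     match int
Accept reached after 10 steps.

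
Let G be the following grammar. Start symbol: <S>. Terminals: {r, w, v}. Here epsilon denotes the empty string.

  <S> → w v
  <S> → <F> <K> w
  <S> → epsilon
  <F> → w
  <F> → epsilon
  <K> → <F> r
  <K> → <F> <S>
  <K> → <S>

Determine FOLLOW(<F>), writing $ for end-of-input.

FIRST(<F>): from <F>→w we get {w}; from <F>→epsilon we get {epsilon}. So FIRST(<F>) = {epsilon, w}.
FIRST(<S>): from <S>→w v we get {w}; from <S>→<F> <K> w we get {r, w}; from <S>→epsilon we get {epsilon}. So FIRST(<S>) = {epsilon, r, w}.
FIRST(<K>): from <K>→<F> r we get {r, w}; from <K>→<F> <S> we get {epsilon, r, w}; from <K>→<S> we get {epsilon, r, w}. So FIRST(<K>) = {epsilon, r, w}.
FOLLOW(<S>) includes $ since <S> is the start symbol.
FOLLOW(<K>): in <S>→<F> <K> w, <K> is followed by w with FIRST {w}. Thus FOLLOW(<K>) = {w}.
FOLLOW(<S>): in <K>→<F> <S>, the suffix after <S> is empty, so FOLLOW(<S>) ⊇ FOLLOW(<K>) = {w}; in <K>→<S>, the suffix after <S> is empty, so FOLLOW(<S>) ⊇ FOLLOW(<K>) = {w}. Thus FOLLOW(<S>) = {$, w}.
FOLLOW(<F>): in <S>→<F> <K> w, <F> is followed by <K> w with FIRST {r, w}; in <K>→<F> r, <F> is followed by r with FIRST {r}; in <K>→<F> <S>, <F> is followed by <S> with FIRST {epsilon, r, w}; in <K>→<F> <S>, the suffix after <F> is nullable, so FOLLOW(<F>) ⊇ FOLLOW(<K>) = {w}. Thus FOLLOW(<F>) = {r, w}.

{r, w}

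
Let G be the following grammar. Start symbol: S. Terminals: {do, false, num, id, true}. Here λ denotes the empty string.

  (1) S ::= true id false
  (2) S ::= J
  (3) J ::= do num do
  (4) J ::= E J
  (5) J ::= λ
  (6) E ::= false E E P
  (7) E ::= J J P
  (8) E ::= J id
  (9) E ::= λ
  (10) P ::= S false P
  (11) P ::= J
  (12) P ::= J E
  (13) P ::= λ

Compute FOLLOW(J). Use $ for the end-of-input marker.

{$, do, false, id, true}

FIRST(S): from S::=true id false we get {true}; from S::=J we get {λ, do, false, id, true}. So FIRST(S) = {λ, do, false, id, true}.
FIRST(J): from J::=do num do we get {do}; from J::=E J we get {λ, do, false, id, true}; from J::=λ we get {λ}. So FIRST(J) = {λ, do, false, id, true}.
FIRST(E): from E::=false E E P we get {false}; from E::=J J P we get {λ, do, false, id, true}; from E::=J id we get {do, false, id, true}; from E::=λ we get {λ}. So FIRST(E) = {λ, do, false, id, true}.
FIRST(P): from P::=S false P we get {do, false, id, true}; from P::=J we get {λ, do, false, id, true}; from P::=J E we get {λ, do, false, id, true}; from P::=λ we get {λ}. So FIRST(P) = {λ, do, false, id, true}.
FOLLOW(S) includes $ since S is the start symbol.
FOLLOW(S): in P::=S false P, S is followed by false P with FIRST {false}. Thus FOLLOW(S) = {$, false}.
FOLLOW(J): in S::=J, the suffix after J is empty, so FOLLOW(J) ⊇ FOLLOW(S) = {$, false}; in J::=E J, the suffix after J is empty (adds nothing new); in E::=J J P (occurrence 1), J is followed by J P with FIRST {λ, do, false, id, true}; in E::=J J P (occurrence 1), the suffix after J is nullable, so FOLLOW(J) ⊇ FOLLOW(E) = {$, do, false, id, true}; in E::=J J P (occurrence 2), J is followed by P with FIRST {λ, do, false, id, true}; in E::=J J P (occurrence 2), the suffix after J is nullable, so FOLLOW(J) ⊇ FOLLOW(E) = {$, do, false, id, true}; in E::=J id, J is followed by id with FIRST {id}; in P::=J, the suffix after J is empty, so FOLLOW(J) ⊇ FOLLOW(P) = {$, do, false, id, true}; in P::=J E, J is followed by E with FIRST {λ, do, false, id, true}; in P::=J E, the suffix after J is nullable, so FOLLOW(J) ⊇ FOLLOW(P) = {$, do, false, id, true}. Thus FOLLOW(J) = {$, do, false, id, true}.
FOLLOW(E): in J::=E J, E is followed by J with FIRST {λ, do, false, id, true}; in J::=E J, the suffix after E is nullable, so FOLLOW(E) ⊇ FOLLOW(J) = {$, do, false, id, true}; in E::=false E E P (occurrence 1), E is followed by E P with FIRST {λ, do, false, id, true}; in E::=false E E P (occurrence 1), the suffix after E is nullable (adds nothing new); in E::=false E E P (occurrence 2), E is followed by P with FIRST {λ, do, false, id, true}; in E::=false E E P (occurrence 2), the suffix after E is nullable (adds nothing new); in P::=J E, the suffix after E is empty, so FOLLOW(E) ⊇ FOLLOW(P) = {$, do, false, id, true}. Thus FOLLOW(E) = {$, do, false, id, true}.
FOLLOW(P): in E::=false E E P, the suffix after P is empty, so FOLLOW(P) ⊇ FOLLOW(E) = {$, do, false, id, true}; in E::=J J P, the suffix after P is empty, so FOLLOW(P) ⊇ FOLLOW(E) = {$, do, false, id, true}; in P::=S false P, the suffix after P is empty (adds nothing new). Thus FOLLOW(P) = {$, do, false, id, true}.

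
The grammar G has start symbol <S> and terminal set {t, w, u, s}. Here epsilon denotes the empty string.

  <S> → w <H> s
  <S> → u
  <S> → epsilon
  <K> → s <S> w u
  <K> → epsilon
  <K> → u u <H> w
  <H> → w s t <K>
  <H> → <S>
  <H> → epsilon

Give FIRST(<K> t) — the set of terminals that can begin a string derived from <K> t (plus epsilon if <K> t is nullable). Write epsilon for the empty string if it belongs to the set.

FIRST(<S>): from <S>→w <H> s we get {w}; from <S>→u we get {u}; from <S>→epsilon we get {epsilon}. So FIRST(<S>) = {epsilon, u, w}.
FIRST(<K>): from <K>→s <S> w u we get {s}; from <K>→epsilon we get {epsilon}; from <K>→u u <H> w we get {u}. So FIRST(<K>) = {epsilon, s, u}.
FIRST(<H>): from <H>→w s t <K> we get {w}; from <H>→<S> we get {epsilon, u, w}; from <H>→epsilon we get {epsilon}. So FIRST(<H>) = {epsilon, u, w}.
FIRST(<K> t): take FIRST of each symbol in turn, carrying on past any symbol whose FIRST contains epsilon; result {s, t, u}.

{s, t, u}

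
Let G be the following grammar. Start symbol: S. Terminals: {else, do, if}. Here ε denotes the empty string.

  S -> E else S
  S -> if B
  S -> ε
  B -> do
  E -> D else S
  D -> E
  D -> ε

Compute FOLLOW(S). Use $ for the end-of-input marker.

{$, else}

FIRST(B) = {do}
FIRST(S) = {ε, else, if}  (via E else S)
FIRST(E) = {else}  (via D else S)
FIRST(D) = {ε, else}  (via E)
FOLLOW(S) includes $ since S is the start symbol.
FOLLOW(D): in E->D else S, D is followed by else S with FIRST {else}. Thus FOLLOW(D) = {else}.
FOLLOW(E): in S->E else S, E is followed by else S with FIRST {else}; in D->E, the suffix after E is empty, so FOLLOW(E) ⊇ FOLLOW(D) = {else}. Thus FOLLOW(E) = {else}.
FOLLOW(S): in S->E else S, the suffix after S is empty (adds nothing new); in E->D else S, the suffix after S is empty, so FOLLOW(S) ⊇ FOLLOW(E) = {else}. Thus FOLLOW(S) = {$, else}.
FOLLOW(B): in S->if B, the suffix after B is empty, so FOLLOW(B) ⊇ FOLLOW(S) = {$, else}. Thus FOLLOW(B) = {$, else}.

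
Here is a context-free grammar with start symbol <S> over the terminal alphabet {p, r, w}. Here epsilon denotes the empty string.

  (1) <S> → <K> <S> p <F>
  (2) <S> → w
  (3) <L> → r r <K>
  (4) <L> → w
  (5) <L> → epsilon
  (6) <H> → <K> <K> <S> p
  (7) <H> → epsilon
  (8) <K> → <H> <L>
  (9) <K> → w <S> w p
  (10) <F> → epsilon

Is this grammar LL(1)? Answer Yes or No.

No

FIRST(<S>) = {r, w}
FIRST(<L>) = {epsilon, r, w}
FIRST(<H>) = {epsilon, r, w}
FIRST(<K>) = {epsilon, r, w}
FIRST(<F>) = {epsilon}
FOLLOW(<S>) = {$, p, w}
FOLLOW(<L>) = {r, w}
FOLLOW(<H>) = {r, w}
FOLLOW(<K>) = {r, w}
FOLLOW(<F>) = {$, p, w}
Cell M[<H>, r] receives both <H> → <K> <K> <S> p and <H> → epsilon — the grammar is not LL(1).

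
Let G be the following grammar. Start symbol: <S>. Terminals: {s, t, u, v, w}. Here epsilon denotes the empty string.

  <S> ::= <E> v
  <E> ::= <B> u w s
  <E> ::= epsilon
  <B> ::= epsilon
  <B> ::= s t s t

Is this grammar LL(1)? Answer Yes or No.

FIRST(<S>) = {s, u, v}
FIRST(<E>) = {epsilon, s, u}
FIRST(<B>) = {epsilon, s}
FOLLOW(<S>) = {$}
FOLLOW(<E>) = {v}
FOLLOW(<B>) = {u}
Each cell of M receives at most one production.

Yes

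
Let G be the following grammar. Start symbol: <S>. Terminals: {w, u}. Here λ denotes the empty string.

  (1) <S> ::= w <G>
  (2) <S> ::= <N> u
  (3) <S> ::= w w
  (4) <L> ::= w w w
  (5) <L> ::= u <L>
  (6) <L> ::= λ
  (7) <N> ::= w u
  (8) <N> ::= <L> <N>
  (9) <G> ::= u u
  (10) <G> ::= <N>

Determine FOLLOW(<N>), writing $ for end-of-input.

FIRST(<L>): from <L>::=w w w we get {w}; from <L>::=u <L> we get {u}; from <L>::=λ we get {λ}. So FIRST(<L>) = {λ, u, w}.
FIRST(<N>): from <N>::=w u we get {w}; from <N>::=<L> <N> we get {u, w}. So FIRST(<N>) = {u, w}.
FIRST(<S>): from <S>::=w <G> we get {w}; from <S>::=<N> u we get {u, w}; from <S>::=w w we get {w}. So FIRST(<S>) = {u, w}.
FIRST(<G>): from <G>::=u u we get {u}; from <G>::=<N> we get {u, w}. So FIRST(<G>) = {u, w}.
FOLLOW(<S>) includes $ since <S> is the start symbol.
FOLLOW(<S>): <S> appears on no right-hand side. Thus FOLLOW(<S>) = {$}.
FOLLOW(<L>): in <L>::=u <L>, the suffix after <L> is empty (adds nothing new); in <N>::=<L> <N>, <L> is followed by <N> with FIRST {u, w}. Thus FOLLOW(<L>) = {u, w}.
FOLLOW(<G>): in <S>::=w <G>, the suffix after <G> is empty, so FOLLOW(<G>) ⊇ FOLLOW(<S>) = {$}. Thus FOLLOW(<G>) = {$}.
FOLLOW(<N>): in <S>::=<N> u, <N> is followed by u with FIRST {u}; in <N>::=<L> <N>, the suffix after <N> is empty (adds nothing new); in <G>::=<N>, the suffix after <N> is empty, so FOLLOW(<N>) ⊇ FOLLOW(<G>) = {$}. Thus FOLLOW(<N>) = {$, u}.

{$, u}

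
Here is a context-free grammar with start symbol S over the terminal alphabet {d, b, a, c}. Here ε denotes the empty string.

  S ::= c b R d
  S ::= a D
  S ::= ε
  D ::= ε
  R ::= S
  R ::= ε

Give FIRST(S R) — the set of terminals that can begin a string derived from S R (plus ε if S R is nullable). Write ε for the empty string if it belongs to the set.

{ε, a, c}

FIRST(S) = {ε, a, c}
FIRST(D) = {ε}
FIRST(R) = {ε, a, c}  (via S)
FIRST(S R): take FIRST of each symbol in turn, carrying on past any symbol whose FIRST contains ε; result {ε, a, c}.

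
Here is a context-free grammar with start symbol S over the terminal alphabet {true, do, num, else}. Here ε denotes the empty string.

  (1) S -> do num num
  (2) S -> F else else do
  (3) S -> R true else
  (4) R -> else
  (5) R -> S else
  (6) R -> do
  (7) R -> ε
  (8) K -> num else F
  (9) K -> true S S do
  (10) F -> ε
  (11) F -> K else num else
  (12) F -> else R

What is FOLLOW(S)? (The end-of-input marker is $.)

{$, do, else, num, true}

FIRST(K): from K->num else F we get {num}; from K->true S S do we get {true}. So FIRST(K) = {num, true}.
FIRST(F): from F->ε we get {ε}; from F->K else num else we get {num, true}; from F->else R we get {else}. So FIRST(F) = {ε, else, num, true}.
FIRST(S): from S->do num num we get {do}; from S->F else else do we get {else, num, true}; from S->R true else we get {do, else, num, true}. So FIRST(S) = {do, else, num, true}.
FIRST(R): from R->else we get {else}; from R->S else we get {do, else, num, true}; from R->do we get {do}; from R->ε we get {ε}. So FIRST(R) = {ε, do, else, num, true}.
FOLLOW(S) includes $ since S is the start symbol.
FOLLOW(S): in R->S else, S is followed by else with FIRST {else}; in K->true S S do (occurrence 1), S is followed by S do with FIRST {do, else, num, true}; in K->true S S do (occurrence 2), S is followed by do with FIRST {do}. Thus FOLLOW(S) = {$, do, else, num, true}.
FOLLOW(K): in F->K else num else, K is followed by else num else with FIRST {else}. Thus FOLLOW(K) = {else}.
FOLLOW(F): in S->F else else do, F is followed by else else do with FIRST {else}; in K->num else F, the suffix after F is empty, so FOLLOW(F) ⊇ FOLLOW(K) = {else}. Thus FOLLOW(F) = {else}.
FOLLOW(R): in S->R true else, R is followed by true else with FIRST {true}; in F->else R, the suffix after R is empty, so FOLLOW(R) ⊇ FOLLOW(F) = {else}. Thus FOLLOW(R) = {else, true}.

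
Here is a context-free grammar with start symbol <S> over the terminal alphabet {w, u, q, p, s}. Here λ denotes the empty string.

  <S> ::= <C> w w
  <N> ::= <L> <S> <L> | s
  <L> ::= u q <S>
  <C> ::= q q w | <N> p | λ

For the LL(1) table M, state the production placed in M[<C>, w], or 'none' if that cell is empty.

<C> ::= λ

FIRST(<L>): from <L>::=u q <S> we get {u}. So FIRST(<L>) = {u}.
FIRST(<N>): from <N>::=<L> <S> <L> we get {u}; from <N>::=s we get {s}. So FIRST(<N>) = {s, u}.
FIRST(<C>): from <C>::=q q w we get {q}; from <C>::=<N> p we get {s, u}; from <C>::=λ we get {λ}. So FIRST(<C>) = {λ, q, s, u}.
FIRST(<S>): from <S>::=<C> w w we get {q, s, u, w}. So FIRST(<S>) = {q, s, u, w}.
FOLLOW(<S>) includes $ since <S> is the start symbol.
FOLLOW(<C>): in <S>::=<C> w w, <C> is followed by w w with FIRST {w}. Thus FOLLOW(<C>) = {w}.
For <C> ::= q q w: FIRST(q q w) = {q}, so it goes in M[<C>, t] for t ∈ {q}.
For <C> ::= <N> p: FIRST(<N> p) = {s, u}, so it goes in M[<C>, t] for t ∈ {s, u}.
For <C> ::= λ: FIRST(λ) = {λ}, so it goes in M[<C>, t] for t ∈ {}; since λ ∈ FIRST, also for every t ∈ FOLLOW(<C>) = {w}.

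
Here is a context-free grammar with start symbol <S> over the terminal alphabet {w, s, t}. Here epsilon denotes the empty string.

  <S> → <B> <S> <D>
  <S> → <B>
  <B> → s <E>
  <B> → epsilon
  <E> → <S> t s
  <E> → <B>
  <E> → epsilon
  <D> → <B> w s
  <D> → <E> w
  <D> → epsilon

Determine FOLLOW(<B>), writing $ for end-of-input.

{$, s, t, w}

FIRST(<B>): from <B>→s <E> we get {s}; from <B>→epsilon we get {epsilon}. So FIRST(<B>) = {epsilon, s}.
FIRST(<S>): from <S>→<B> <S> <D> we get {epsilon, s, t, w}; from <S>→<B> we get {epsilon, s}. So FIRST(<S>) = {epsilon, s, t, w}.
FIRST(<E>): from <E>→<S> t s we get {s, t, w}; from <E>→<B> we get {epsilon, s}; from <E>→epsilon we get {epsilon}. So FIRST(<E>) = {epsilon, s, t, w}.
FIRST(<D>): from <D>→<B> w s we get {s, w}; from <D>→<E> w we get {s, t, w}; from <D>→epsilon we get {epsilon}. So FIRST(<D>) = {epsilon, s, t, w}.
FOLLOW(<S>) includes $ since <S> is the start symbol.
FOLLOW(<S>): in <S>→<B> <S> <D>, <S> is followed by <D> with FIRST {epsilon, s, t, w}; in <S>→<B> <S> <D>, the suffix after <S> is nullable (adds nothing new); in <E>→<S> t s, <S> is followed by t s with FIRST {t}. Thus FOLLOW(<S>) = {$, s, t, w}.
FOLLOW(<D>): in <S>→<B> <S> <D>, the suffix after <D> is empty, so FOLLOW(<D>) ⊇ FOLLOW(<S>) = {$, s, t, w}. Thus FOLLOW(<D>) = {$, s, t, w}.
FOLLOW(<B>): in <S>→<B> <S> <D>, <B> is followed by <S> <D> with FIRST {epsilon, s, t, w}; in <S>→<B> <S> <D>, the suffix after <B> is nullable, so FOLLOW(<B>) ⊇ FOLLOW(<S>) = {$, s, t, w}; in <S>→<B>, the suffix after <B> is empty, so FOLLOW(<B>) ⊇ FOLLOW(<S>) = {$, s, t, w}; in <E>→<B>, the suffix after <B> is empty, so FOLLOW(<B>) ⊇ FOLLOW(<E>) = {$, s, t, w}; in <D>→<B> w s, <B> is followed by w s with FIRST {w}. Thus FOLLOW(<B>) = {$, s, t, w}.
FOLLOW(<E>): in <B>→s <E>, the suffix after <E> is empty, so FOLLOW(<E>) ⊇ FOLLOW(<B>) = {$, s, t, w}; in <D>→<E> w, <E> is followed by w with FIRST {w}. Thus FOLLOW(<E>) = {$, s, t, w}.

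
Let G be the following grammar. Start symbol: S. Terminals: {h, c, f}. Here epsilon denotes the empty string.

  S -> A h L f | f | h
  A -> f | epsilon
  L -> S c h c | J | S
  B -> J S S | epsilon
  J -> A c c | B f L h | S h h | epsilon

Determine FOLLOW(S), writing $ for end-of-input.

FIRST(A) = {epsilon, f}
FIRST(S) = {f, h}  (via A h L f)
FIRST(L) = {epsilon, c, f, h}  (via S c h c, J, S)
FIRST(B) = {epsilon, c, f, h}  (via J S S)
FIRST(J) = {epsilon, c, f, h}  (via A c c, B f L h, S h h)
FOLLOW(S) includes $ since S is the start symbol.
FOLLOW(A): in S->A h L f, A is followed by h L f with FIRST {h}; in J->A c c, A is followed by c c with FIRST {c}. Thus FOLLOW(A) = {c, h}.
FOLLOW(L): in S->A h L f, L is followed by f with FIRST {f}; in J->B f L h, L is followed by h with FIRST {h}. Thus FOLLOW(L) = {f, h}.
FOLLOW(B): in J->B f L h, B is followed by f L h with FIRST {f}. Thus FOLLOW(B) = {f}.
FOLLOW(S): in L->S c h c, S is followed by c h c with FIRST {c}; in L->S, the suffix after S is empty, so FOLLOW(S) ⊇ FOLLOW(L) = {f, h}; in B->J S S (occurrence 1), S is followed by S with FIRST {f, h}; in B->J S S (occurrence 2), the suffix after S is empty, so FOLLOW(S) ⊇ FOLLOW(B) = {f}; in J->S h h, S is followed by h h with FIRST {h}. Thus FOLLOW(S) = {$, c, f, h}.
FOLLOW(J): in L->J, the suffix after J is empty, so FOLLOW(J) ⊇ FOLLOW(L) = {f, h}; in B->J S S, J is followed by S S with FIRST {f, h}. Thus FOLLOW(J) = {f, h}.

{$, c, f, h}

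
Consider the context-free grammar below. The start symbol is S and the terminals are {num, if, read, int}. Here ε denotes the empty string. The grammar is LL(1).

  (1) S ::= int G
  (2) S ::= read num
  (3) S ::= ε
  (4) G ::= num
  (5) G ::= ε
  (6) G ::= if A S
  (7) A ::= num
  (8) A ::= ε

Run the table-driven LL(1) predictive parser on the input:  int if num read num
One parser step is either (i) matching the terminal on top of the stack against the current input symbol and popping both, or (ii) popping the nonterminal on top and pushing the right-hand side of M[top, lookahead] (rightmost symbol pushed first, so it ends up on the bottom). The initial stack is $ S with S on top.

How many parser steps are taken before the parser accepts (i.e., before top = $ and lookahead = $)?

9

     Stack       Input                  Action
  1  $ S         int if num read num $  expand S ::= int G
  2  $ G int     int if num read num $  match int
  3  $ G         if num read num $      expand G ::= if A S
  4  $ S A if    if num read num $      match if
  5  $ S A       num read num $         expand A ::= num
  6  $ S num     num read num $         match num
  7  $ S         read num $             expand S ::= read num
  8  $ num read  read num $             match read
  9  $ num       num $                  match num
Accept reached after 9 steps.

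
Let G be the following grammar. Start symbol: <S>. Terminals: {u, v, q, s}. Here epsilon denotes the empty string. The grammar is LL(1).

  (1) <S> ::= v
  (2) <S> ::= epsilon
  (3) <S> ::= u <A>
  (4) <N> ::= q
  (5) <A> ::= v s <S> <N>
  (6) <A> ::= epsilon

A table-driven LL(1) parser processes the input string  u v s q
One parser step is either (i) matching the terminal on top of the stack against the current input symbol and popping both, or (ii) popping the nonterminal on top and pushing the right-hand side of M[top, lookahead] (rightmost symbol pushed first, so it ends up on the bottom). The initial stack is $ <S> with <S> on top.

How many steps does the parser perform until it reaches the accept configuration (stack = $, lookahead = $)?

     Stack          Input      Action
  1  $ <S>          u v s q $  expand <S> ::= u <A>
  2  $ <A> u        u v s q $  match u
  3  $ <A>          v s q $    expand <A> ::= v s <S> <N>
  4  $ <N> <S> s v  v s q $    match v
  5  $ <N> <S> s    s q $      match s
  6  $ <N> <S>      q $        expand <S> ::= epsilon
  7  $ <N>          q $        expand <N> ::= q
  8  $ q            q $        match q
Accept reached after 8 steps.

8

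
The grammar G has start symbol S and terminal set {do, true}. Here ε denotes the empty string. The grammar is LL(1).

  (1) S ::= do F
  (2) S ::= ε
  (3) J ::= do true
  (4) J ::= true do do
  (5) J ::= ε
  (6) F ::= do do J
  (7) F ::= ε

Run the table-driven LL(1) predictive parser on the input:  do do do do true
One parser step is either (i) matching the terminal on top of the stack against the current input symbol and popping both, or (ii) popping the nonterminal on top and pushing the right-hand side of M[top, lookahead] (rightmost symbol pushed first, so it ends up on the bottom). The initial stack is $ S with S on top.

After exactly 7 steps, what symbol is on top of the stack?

     Stack      Input               Action
  1  $ S        do do do do true $  expand S ::= do F
  2  $ F do     do do do do true $  match do
  3  $ F        do do do true $     expand F ::= do do J
  4  $ J do do  do do do true $     match do
  5  $ J do     do do true $        match do
  6  $ J        do true $           expand J ::= do true
  7  $ true do  do true $           match do
Stack after step 7: $ true (top = true).

true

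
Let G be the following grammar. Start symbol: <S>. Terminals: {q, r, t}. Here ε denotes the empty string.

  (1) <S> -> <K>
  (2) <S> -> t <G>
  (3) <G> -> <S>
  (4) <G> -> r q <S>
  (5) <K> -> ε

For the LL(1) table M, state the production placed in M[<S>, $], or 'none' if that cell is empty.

FIRST(<K>): from <K>->ε we get {ε}. So FIRST(<K>) = {ε}.
FIRST(<S>): from <S>-><K> we get {ε}; from <S>->t <G> we get {t}. So FIRST(<S>) = {ε, t}.
FIRST(<G>): from <G>-><S> we get {ε, t}; from <G>->r q <S> we get {r}. So FIRST(<G>) = {ε, r, t}.
FOLLOW(<S>) includes $ since <S> is the start symbol.
FOLLOW(<S>): in <G>-><S>, the suffix after <S> is empty, so FOLLOW(<S>) ⊇ FOLLOW(<G>) = {$}; in <G>->r q <S>, the suffix after <S> is empty, so FOLLOW(<S>) ⊇ FOLLOW(<G>) = {$}. Thus FOLLOW(<S>) = {$}.
FOLLOW(<G>): in <S>->t <G>, the suffix after <G> is empty, so FOLLOW(<G>) ⊇ FOLLOW(<S>) = {$}. Thus FOLLOW(<G>) = {$}.
For <S> -> <K>: FIRST(<K>) = {ε}, so it goes in M[<S>, t] for t ∈ {}; since ε ∈ FIRST, also for every t ∈ FOLLOW(<S>) = {$}.
For <S> -> t <G>: FIRST(t <G>) = {t}, so it goes in M[<S>, t] for t ∈ {t}.

<S> -> <K>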